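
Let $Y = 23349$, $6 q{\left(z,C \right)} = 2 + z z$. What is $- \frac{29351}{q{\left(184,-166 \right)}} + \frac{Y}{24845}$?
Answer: $- \frac{597467188}{140200335} \approx -4.2615$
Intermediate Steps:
$q{\left(z,C \right)} = \frac{1}{3} + \frac{z^{2}}{6}$ ($q{\left(z,C \right)} = \frac{2 + z z}{6} = \frac{2 + z^{2}}{6} = \frac{1}{3} + \frac{z^{2}}{6}$)
$- \frac{29351}{q{\left(184,-166 \right)}} + \frac{Y}{24845} = - \frac{29351}{\frac{1}{3} + \frac{184^{2}}{6}} + \frac{23349}{24845} = - \frac{29351}{\frac{1}{3} + \frac{1}{6} \cdot 33856} + 23349 \cdot \frac{1}{24845} = - \frac{29351}{\frac{1}{3} + \frac{16928}{3}} + \frac{23349}{24845} = - \frac{29351}{5643} + \frac{23349}{24845} = - \frac{597467188}{140200335}$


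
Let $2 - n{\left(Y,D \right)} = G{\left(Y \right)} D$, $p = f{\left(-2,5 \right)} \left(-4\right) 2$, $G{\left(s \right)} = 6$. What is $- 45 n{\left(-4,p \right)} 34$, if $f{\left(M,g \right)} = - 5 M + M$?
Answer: $-590580$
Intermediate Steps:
$f{\left(M,g \right)} = - 4 M$
$p = -64$ ($p = \left(-4\right) \left(-2\right) \left(-4\right) 2 = 8 \left(-4\right) 2 = \left(-32\right) 2 = -64$)
$n{\left(Y,D \right)} = 2 - 6 D$
$- 45 n{\left(-4,p \right)} 34 = - 45 \left(2 - -384\right) 34 = - 45 \left(2 + 384\right) 34 = \left(-45\right) 386 \cdot 34 = \left(-17370\right) 34 = -590580$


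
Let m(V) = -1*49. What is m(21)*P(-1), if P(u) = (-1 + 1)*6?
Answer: 0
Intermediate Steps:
P(u) = 0 (P(u) = 0*6 = 0)
m(V) = -49
m(21)*P(-1) = -49*0 = 0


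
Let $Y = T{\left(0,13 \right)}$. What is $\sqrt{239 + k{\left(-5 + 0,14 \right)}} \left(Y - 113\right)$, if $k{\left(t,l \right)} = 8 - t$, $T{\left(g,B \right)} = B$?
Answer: $- 600 \sqrt{7} \approx -1587.5$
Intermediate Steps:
$Y = 13$
$\sqrt{239 + k{\left(-5 + 0,14 \right)}} \left(Y - 113\right) = \sqrt{239 + \left(8 - \left(-5 + 0\right)\right)} \left(13 - 113\right) = \sqrt{239 + \left(8 - -5\right)} \left(-100\right) = \sqrt{239 + \left(8 + 5\right)} \left(-100\right) = \sqrt{239 + 13} \left(-100\right) = \sqrt{252} \left(-100\right) = 6 \sqrt{7} \left(-100\right) = - 600 \sqrt{7}$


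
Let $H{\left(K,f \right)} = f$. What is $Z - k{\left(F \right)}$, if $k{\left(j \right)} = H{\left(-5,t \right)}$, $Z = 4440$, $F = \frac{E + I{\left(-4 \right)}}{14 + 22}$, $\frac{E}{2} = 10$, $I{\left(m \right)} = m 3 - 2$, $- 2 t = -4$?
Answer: $4438$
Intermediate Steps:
$t = 2$ ($t = \left(- \frac{1}{2}\right) \left(-4\right) = 2$)
$I{\left(m \right)} = -2 + 3 m$ ($I{\left(m \right)} = 3 m - 2 = -2 + 3 m$)
$E = 20$ ($E = 2 \cdot 10 = 20$)
$F = \frac{1}{6}$ ($F = \frac{20 + \left(-2 + 3 \left(-4\right)\right)}{14 + 22} = \frac{20 - 14}{36} = \left(20 - 14\right) \frac{1}{36} = 6 \cdot \frac{1}{36} = \frac{1}{6} \approx 0.16667$)
$k{\left(j \right)} = 2$
$Z - k{\left(F \right)} = 4440 - 2 = 4438$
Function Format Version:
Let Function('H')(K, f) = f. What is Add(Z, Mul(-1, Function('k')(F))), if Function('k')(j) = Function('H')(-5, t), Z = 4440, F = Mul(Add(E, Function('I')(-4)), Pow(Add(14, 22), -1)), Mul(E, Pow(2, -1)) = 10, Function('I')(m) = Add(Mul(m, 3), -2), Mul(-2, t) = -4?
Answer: 4438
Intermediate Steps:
t = 2 (t = Mul(Rational(-1, 2), -4) = 2)
Function('I')(m) = Add(-2, Mul(3, m)) (Function('I')(m) = Add(Mul(3, m), -2) = Add(-2, Mul(3, m)))
E = 20 (E = Mul(2, 10) = 20)
F = Rational(1, 6) (F = Mul(Add(20, Add(-2, Mul(3, -4))), Pow(Add(14, 22), -1)) = Mul(Add(20, Add(-2, -12)), Pow(36, -1)) = Mul(Add(20, -14), Rational(1, 36)) = Mul(6, Rational(1, 36)) = Rational(1, 6) ≈ 0.16667)
Function('k')(j) = 2
Add(Z, Mul(-1, Function('k')(F))) = Add(4440, Mul(-1, 2)) = Add(4440, -2) = 4438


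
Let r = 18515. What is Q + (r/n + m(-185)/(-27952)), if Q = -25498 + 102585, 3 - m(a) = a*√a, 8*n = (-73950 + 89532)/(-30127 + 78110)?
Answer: 16588337202053/31110576 - 185*I*√185/27952 ≈ 5.3321e+5 - 0.090021*I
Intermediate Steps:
n = 7791/191932 (n = ((-73950 + 89532)/(-30127 + 78110))/8 = (15582/47983)/8 = (15582*(1/47983))/8 = (⅛)*(15582/47983) = 7791/191932 ≈ 0.040592)
m(a) = 3 - a^(3/2) (m(a) = 3 - a*√a = 3 - a^(3/2))
Q = 77087
Q + (r/n + m(-185)/(-27952)) = 77087 + (18515/(7791/191932) + (3 - (-185)^(3/2))/(-27952)) = 77087 + (18515*(191932/7791) + (3 - (-185)*I*√185)*(-1/27952)) = 77087 + (507660140/1113 + (3 + 185*I*√185)*(-1/27952)) = 77087 + (507660140/1113 + (-3/27952 - 185*I*√185/27952)) = 77087 + (14190116229941/31110576 - 185*I*√185/27952) = 16588337202053/31110576 - 185*I*√185/27952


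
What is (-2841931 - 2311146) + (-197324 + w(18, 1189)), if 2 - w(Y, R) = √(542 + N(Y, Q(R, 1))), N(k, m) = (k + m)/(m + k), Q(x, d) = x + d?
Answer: -5350399 - √543 ≈ -5.3504e+6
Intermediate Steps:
Q(x, d) = d + x
N(k, m) = 1 (N(k, m) = (k + m)/(k + m) = 1)
w(Y, R) = 2 - √543 (w(Y, R) = 2 - √(542 + 1) = 2 - √543)
(-2841931 - 2311146) + (-197324 + w(18, 1189)) = (-2841931 - 2311146) + (-197324 + (2 - √543)) = -5153077 + (-197322 - √543) = -5350399 - √543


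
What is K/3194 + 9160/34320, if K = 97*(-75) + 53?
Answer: -2732525/1370226 ≈ -1.9942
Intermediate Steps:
K = -7222 (K = -7275 + 53 = -7222)
K/3194 + 9160/34320 = -7222/3194 + 9160/34320 = -7222*1/3194 + 9160*(1/34320) = -3611/1597 + 229/858 = -2732525/1370226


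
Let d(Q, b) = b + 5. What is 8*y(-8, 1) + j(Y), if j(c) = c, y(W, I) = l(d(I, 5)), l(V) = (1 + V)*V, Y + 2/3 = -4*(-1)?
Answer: 2650/3 ≈ 883.33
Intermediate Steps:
d(Q, b) = 5 + b
Y = 10/3 (Y = -2/3 - 4*(-1) = -2/3 + 4 = 10/3 ≈ 3.3333)
l(V) = V*(1 + V)
y(W, I) = 110 (y(W, I) = (5 + 5)*(1 + (5 + 5)) = 10*(1 + 10) = 10*11 = 110)
8*y(-8, 1) + j(Y) = 8*110 + 10/3 = 880 + 10/3 = 2650/3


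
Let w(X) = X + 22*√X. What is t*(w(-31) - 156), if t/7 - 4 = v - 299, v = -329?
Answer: 816816 - 96096*I*√31 ≈ 8.1682e+5 - 5.3504e+5*I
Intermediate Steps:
t = -4368 (t = 28 + 7*(-329 - 299) = 28 + 7*(-628) = 28 - 4396 = -4368)
t*(w(-31) - 156) = -4368*((-31 + 22*√(-31)) - 156) = -4368*((-31 + 22*(I*√31)) - 156) = -4368*((-31 + 22*I*√31) - 156) = -4368*(-187 + 22*I*√31) = 816816 - 96096*I*√31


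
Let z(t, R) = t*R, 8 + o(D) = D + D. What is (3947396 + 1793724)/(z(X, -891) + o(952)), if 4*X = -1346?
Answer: 328064/17241 ≈ 19.028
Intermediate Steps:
X = -673/2 (X = (¼)*(-1346) = -673/2 ≈ -336.50)
o(D) = -8 + 2*D (o(D) = -8 + (D + D) = -8 + 2*D)
z(t, R) = R*t
(3947396 + 1793724)/(z(X, -891) + o(952)) = (3947396 + 1793724)/(-891*(-673/2) + (-8 + 2*952)) = 5741120/(599643/2 + (-8 + 1904)) = 5741120/(599643/2 + 1896) = 5741120/(603435/2) = 5741120*(2/603435) = 328064/17241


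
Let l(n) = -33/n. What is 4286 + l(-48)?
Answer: 68587/16 ≈ 4286.7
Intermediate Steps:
4286 + l(-48) = 4286 - 33/(-48) = 4286 - 33*(-1/48) = 4286 + 11/16 = 68587/16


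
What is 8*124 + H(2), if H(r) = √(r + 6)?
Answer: 992 + 2*√2 ≈ 994.83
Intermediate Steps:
H(r) = √(6 + r)
8*124 + H(2) = 8*124 + √(6 + 2) = 992 + √8 = 992 + 2*√2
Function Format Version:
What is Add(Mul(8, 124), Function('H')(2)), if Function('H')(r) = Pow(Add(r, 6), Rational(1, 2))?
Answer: Add(992, Mul(2, Pow(2, Rational(1, 2)))) ≈ 994.83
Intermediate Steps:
Function('H')(r) = Pow(Add(6, r), Rational(1, 2))
Add(Mul(8, 124), Function('H')(2)) = Add(Mul(8, 124), Pow(Add(6, 2), Rational(1, 2))) = Add(992, Pow(8, Rational(1, 2))) = Add(992, Mul(2, Pow(2, Rational(1, 2))))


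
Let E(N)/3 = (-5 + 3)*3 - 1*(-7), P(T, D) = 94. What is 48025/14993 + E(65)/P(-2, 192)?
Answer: 97007/29986 ≈ 3.2351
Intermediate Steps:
E(N) = 3 (E(N) = 3*((-5 + 3)*3 - 1*(-7)) = 3*(-2*3 + 7) = 3*(-6 + 7) = 3*1 = 3)
48025/14993 + E(65)/P(-2, 192) = 48025/14993 + 3/94 = 97007/29986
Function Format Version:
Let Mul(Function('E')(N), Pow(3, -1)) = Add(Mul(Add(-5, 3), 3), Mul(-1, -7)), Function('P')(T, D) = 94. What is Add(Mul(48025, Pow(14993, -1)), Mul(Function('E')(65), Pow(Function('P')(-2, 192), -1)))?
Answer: Rational(97007, 29986) ≈ 3.2351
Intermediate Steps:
Function('E')(N) = 3 (Function('E')(N) = Mul(3, Add(Mul(Add(-5, 3), 3), Mul(-1, -7))) = Mul(3, Add(Mul(-2, 3), 7)) = Mul(3, Add(-6, 7)) = Mul(3, 1) = 3)
Add(Mul(48025, Pow(14993, -1)), Mul(Function('E')(65), Pow(Function('P')(-2, 192), -1))) = Add(Mul(48025, Pow(14993, -1)), Mul(3, Pow(94, -1))) = Add(Mul(48025, Rational(1, 14993)), Mul(3, Rational(1, 94))) = Add(Rational(48025, 14993), Rational(3, 94)) = Rational(97007, 29986)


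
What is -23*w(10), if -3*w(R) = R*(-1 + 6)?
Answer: 1150/3 ≈ 383.33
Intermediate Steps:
w(R) = -5*R/3 (w(R) = -R*(-1 + 6)/3 = -R*5/3 = -5*R/3)
-23*w(10) = -(-115)*10/3 = -23*(-50/3) = 1150/3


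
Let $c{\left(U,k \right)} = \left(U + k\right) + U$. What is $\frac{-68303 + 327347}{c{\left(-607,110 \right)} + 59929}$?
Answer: $\frac{259044}{58825} \approx 4.4036$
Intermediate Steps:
$c{\left(U,k \right)} = k + 2 U$
$\frac{-68303 + 327347}{c{\left(-607,110 \right)} + 59929} = \frac{-68303 + 327347}{\left(110 + 2 \left(-607\right)\right) + 59929} = \frac{259044}{\left(110 - 1214\right) + 59929} = \frac{259044}{-1104 + 59929} = \frac{259044}{58825}$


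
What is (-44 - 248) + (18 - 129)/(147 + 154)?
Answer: -88003/301 ≈ -292.37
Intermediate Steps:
(-44 - 248) + (18 - 129)/(147 + 154) = -292 - 111/301 = -88003/301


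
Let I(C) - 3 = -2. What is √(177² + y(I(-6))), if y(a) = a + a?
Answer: √31331 ≈ 177.01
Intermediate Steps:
I(C) = 1 (I(C) = 3 - 2 = 1)
y(a) = 2*a
√(177² + y(I(-6))) = √(177² + 2*1) = √(31329 + 2) = √31331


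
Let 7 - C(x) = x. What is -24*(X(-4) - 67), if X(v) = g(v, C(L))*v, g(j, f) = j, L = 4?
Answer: 1224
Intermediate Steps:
C(x) = 7 - x
X(v) = v² (X(v) = v*v = v²)
-24*(X(-4) - 67) = -24*((-4)² - 67) = -24*(16 - 67) = -24*(-51) = 1224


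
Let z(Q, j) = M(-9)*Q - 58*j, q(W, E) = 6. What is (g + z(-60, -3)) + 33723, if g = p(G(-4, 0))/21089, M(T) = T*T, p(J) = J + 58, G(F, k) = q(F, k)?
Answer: 612361357/21089 ≈ 29037.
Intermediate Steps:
G(F, k) = 6
p(J) = 58 + J
M(T) = T²
g = 64/21089 (g = (58 + 6)/21089 = 64*(1/21089) = 64/21089 ≈ 0.0030348)
z(Q, j) = -58*j + 81*Q (z(Q, j) = (-9)²*Q - 58*j = 81*Q - 58*j = -58*j + 81*Q)
(g + z(-60, -3)) + 33723 = (64/21089 + (-58*(-3) + 81*(-60))) + 33723 = (64/21089 + (174 - 4860)) + 33723 = (64/21089 - 4686) + 33723 = -98822990/21089 + 33723 = 612361357/21089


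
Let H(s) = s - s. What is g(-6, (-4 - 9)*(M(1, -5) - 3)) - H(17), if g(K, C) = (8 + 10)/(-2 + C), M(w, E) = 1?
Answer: ¾ ≈ 0.75000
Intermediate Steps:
H(s) = 0
g(K, C) = 18/(-2 + C)
g(-6, (-4 - 9)*(M(1, -5) - 3)) - H(17) = 18/(-2 + (-4 - 9)*(1 - 3)) - 1*0 = 18/(-2 - 13*(-2)) + 0 = 18/(-2 + 26) + 0 = 18/24 + 0 = 18*(1/24) + 0 = ¾ + 0 = ¾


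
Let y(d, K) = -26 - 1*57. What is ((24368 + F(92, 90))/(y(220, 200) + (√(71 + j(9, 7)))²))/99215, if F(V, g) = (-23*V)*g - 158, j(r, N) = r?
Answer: 11082/19843 ≈ 0.55848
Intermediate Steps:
y(d, K) = -83 (y(d, K) = -26 - 57 = -83)
F(V, g) = -158 - 23*V*g (F(V, g) = -23*V*g - 158 = -158 - 23*V*g)
((24368 + F(92, 90))/(y(220, 200) + (√(71 + j(9, 7)))²))/99215 = ((24368 + (-158 - 23*92*90))/(-83 + (√(71 + 9))²))/99215 = ((24368 + (-158 - 190440))/(-83 + (√80)²))*(1/99215) = ((24368 - 190598)/(-83 + (4*√5)²))*(1/99215) = -166230/(-83 + 80)*(1/99215) = -166230/(-3)*(1/99215) = -166230*(-⅓)*(1/99215) = 55410*(1/99215) = 11082/19843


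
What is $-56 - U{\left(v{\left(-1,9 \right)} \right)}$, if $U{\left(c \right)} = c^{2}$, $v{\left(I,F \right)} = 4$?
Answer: $-72$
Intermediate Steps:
$-56 - U{\left(v{\left(-1,9 \right)} \right)} = -56 - 4^{2} = -56 - 16 = -72$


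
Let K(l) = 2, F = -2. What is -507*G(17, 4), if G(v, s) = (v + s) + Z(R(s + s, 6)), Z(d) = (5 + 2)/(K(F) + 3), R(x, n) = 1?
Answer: -56784/5 ≈ -11357.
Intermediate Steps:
Z(d) = 7/5 (Z(d) = (5 + 2)/(2 + 3) = 7/5)
G(v, s) = 7/5 + s + v (G(v, s) = (v + s) + 7/5 = (s + v) + 7/5 = 7/5 + s + v)
-507*G(17, 4) = -507*(7/5 + 4 + 17) = -507*112/5 = -56784/5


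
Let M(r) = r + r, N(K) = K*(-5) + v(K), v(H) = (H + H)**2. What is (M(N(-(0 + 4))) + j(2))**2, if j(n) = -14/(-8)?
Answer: 461041/16 ≈ 28815.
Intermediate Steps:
v(H) = 4*H**2 (v(H) = (2*H)**2 = 4*H**2)
N(K) = -5*K + 4*K**2 (N(K) = K*(-5) + 4*K**2 = -5*K + 4*K**2)
j(n) = 7/4 (j(n) = -14*(-1/8) = 7/4)
M(r) = 2*r
(M(N(-(0 + 4))) + j(2))**2 = (2*((-(0 + 4))*(-5 + 4*(-(0 + 4)))) + 7/4)**2 = (2*((-1*4)*(-5 + 4*(-1*4))) + 7/4)**2 = (2*(-4*(-5 + 4*(-4))) + 7/4)**2 = (2*(-4*(-5 - 16)) + 7/4)**2 = (2*(-4*(-21)) + 7/4)**2 = (2*84 + 7/4)**2 = (168 + 7/4)**2 = (679/4)**2 = 461041/16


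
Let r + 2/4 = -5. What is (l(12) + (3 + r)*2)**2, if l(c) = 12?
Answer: 49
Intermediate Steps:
r = -11/2 (r = -1/2 - 5 = -11/2 ≈ -5.5000)
(l(12) + (3 + r)*2)**2 = (12 + (3 - 11/2)*2)**2 = (12 - 5/2*2)**2 = (12 - 5)**2 = 7**2 = 49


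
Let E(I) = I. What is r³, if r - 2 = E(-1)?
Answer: 1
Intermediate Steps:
r = 1 (r = 2 - 1 = 1)
r³ = 1³ = 1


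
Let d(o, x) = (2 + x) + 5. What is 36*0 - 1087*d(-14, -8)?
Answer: 1087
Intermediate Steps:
d(o, x) = 7 + x
36*0 - 1087*d(-14, -8) = 36*0 - 1087*(7 - 8) = 0 - 1087*(-1) = 0 + 1087 = 1087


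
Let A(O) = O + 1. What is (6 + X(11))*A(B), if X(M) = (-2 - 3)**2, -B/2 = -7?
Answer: 465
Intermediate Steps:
B = 14 (B = -2*(-7) = 14)
X(M) = 25 (X(M) = (-5)**2 = 25)
A(O) = 1 + O
(6 + X(11))*A(B) = (6 + 25)*(1 + 14) = 31*15 = 465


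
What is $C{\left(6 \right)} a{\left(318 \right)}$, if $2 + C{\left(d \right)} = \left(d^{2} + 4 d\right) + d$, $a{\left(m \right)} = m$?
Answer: $20352$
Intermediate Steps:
$C{\left(d \right)} = -2 + d^{2} + 5 d$ ($C{\left(d \right)} = -2 + \left(\left(d^{2} + 4 d\right) + d\right) = -2 + \left(d^{2} + 5 d\right) = -2 + d^{2} + 5 d$)
$C{\left(6 \right)} a{\left(318 \right)} = \left(-2 + 6^{2} + 5 \cdot 6\right) 318 = \left(-2 + 36 + 30\right) 318 = 64 \cdot 318 = 20352$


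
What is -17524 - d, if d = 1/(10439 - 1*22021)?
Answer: -202962967/11582 ≈ -17524.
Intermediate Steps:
d = -1/11582 (d = 1/(10439 - 22021) = 1/(-11582) = -1/11582 ≈ -8.6341e-5)
-17524 - d = -17524 - 1*(-1/11582) = -17524 + 1/11582 = -202962967/11582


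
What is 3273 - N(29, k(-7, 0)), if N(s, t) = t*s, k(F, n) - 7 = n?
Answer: 3070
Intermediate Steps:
k(F, n) = 7 + n
N(s, t) = s*t
3273 - N(29, k(-7, 0)) = 3273 - 29*(7 + 0) = 3273 - 29*7 = 3273 - 1*203 = 3273 - 203 = 3070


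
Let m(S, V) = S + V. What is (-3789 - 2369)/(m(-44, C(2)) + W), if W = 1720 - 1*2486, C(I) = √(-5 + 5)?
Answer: 3079/405 ≈ 7.6025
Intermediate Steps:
C(I) = 0 (C(I) = √0 = 0)
W = -766 (W = 1720 - 2486 = -766)
(-3789 - 2369)/(m(-44, C(2)) + W) = (-3789 - 2369)/((-44 + 0) - 766) = -6158/(-44 - 766) = -6158/(-810) = -6158*(-1/810) = 3079/405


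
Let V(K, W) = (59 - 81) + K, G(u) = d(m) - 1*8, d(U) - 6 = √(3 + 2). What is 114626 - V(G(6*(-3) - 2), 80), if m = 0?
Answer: 114650 - √5 ≈ 1.1465e+5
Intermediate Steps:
d(U) = 6 + √5 (d(U) = 6 + √(3 + 2) = 6 + √5)
G(u) = -2 + √5 (G(u) = (6 + √5) - 1*8 = (6 + √5) - 8 = -2 + √5)
V(K, W) = -22 + K
114626 - V(G(6*(-3) - 2), 80) = 114626 - (-22 + (-2 + √5)) = 114626 - (-24 + √5) = 114626 + (24 - √5) = 114650 - √5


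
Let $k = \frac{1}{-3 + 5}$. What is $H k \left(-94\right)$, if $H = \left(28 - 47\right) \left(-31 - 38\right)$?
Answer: $-61617$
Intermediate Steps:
$k = \frac{1}{2} \approx 0.5$
$H = 1311$ ($H = \left(-19\right) \left(-69\right) = 1311$)
$H k \left(-94\right) = 1311 \cdot \frac{1}{2} \left(-94\right) = \frac{1311}{2} \left(-94\right) = -61617$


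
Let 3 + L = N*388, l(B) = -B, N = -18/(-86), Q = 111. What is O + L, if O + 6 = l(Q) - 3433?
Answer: -149287/43 ≈ -3471.8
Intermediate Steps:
N = 9/43 (N = -18*(-1/86) = 9/43 ≈ 0.20930)
L = 3363/43 (L = -3 + (9/43)*388 = -3 + 3492/43 = 3363/43 ≈ 78.209)
O = -3550 (O = -6 + (-1*111 - 3433) = -6 + (-111 - 3433) = -6 - 3544 = -3550)
O + L = -3550 + 3363/43 = -149287/43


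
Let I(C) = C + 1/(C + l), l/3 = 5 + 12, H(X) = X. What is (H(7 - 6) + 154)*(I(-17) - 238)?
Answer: -1343695/34 ≈ -39520.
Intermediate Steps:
l = 51 (l = 3*(5 + 12) = 3*17 = 51)
I(C) = C + 1/(51 + C) (I(C) = C + 1/(C + 51) = C + 1/(51 + C))
(H(7 - 6) + 154)*(I(-17) - 238) = ((7 - 6) + 154)*((1 + (-17)**2 + 51*(-17))/(51 - 17) - 238) = (1 + 154)*((1 + 289 - 867)/34 - 238) = 155*((1/34)*(-577) - 238) = 155*(-577/34 - 238) = 155*(-8669/34) = -1343695/34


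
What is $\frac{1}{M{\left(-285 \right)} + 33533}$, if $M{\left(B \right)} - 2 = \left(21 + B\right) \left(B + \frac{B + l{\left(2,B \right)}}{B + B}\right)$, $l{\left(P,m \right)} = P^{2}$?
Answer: $\frac{95}{10321261} \approx 9.2043 \cdot 10^{-6}$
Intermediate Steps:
$M{\left(B \right)} = 2 + \left(21 + B\right) \left(B + \frac{4 + B}{2 B}\right)$ ($M{\left(B \right)} = 2 + \left(21 + B\right) \left(B + \frac{B + 2^{2}}{B + B}\right) = 2 + \left(21 + B\right) \left(B + \frac{B + 4}{2 B}\right) = 2 + \left(21 + B\right) \left(B + \left(4 + B\right) \frac{1}{2 B}\right) = 2 + \left(21 + B\right) \left(B + \frac{4 + B}{2 B}\right)$)
$\frac{1}{M{\left(-285 \right)} + 33533} = \frac{1}{\left(\frac{29}{2} + \left(-285\right)^{2} + \frac{42}{-285} + \frac{43}{2} \left(-285\right)\right) + 33533} = \frac{1}{\left(\frac{29}{2} + 81225 + 42 \left(- \frac{1}{285}\right) - \frac{12255}{2}\right) + 33533} = \frac{1}{\left(\frac{29}{2} + 81225 - \frac{14}{95} - \frac{12255}{2}\right) + 33533} = \frac{1}{\frac{7135626}{95} + 33533} = \frac{1}{\frac{10321261}{95}} = \frac{95}{10321261}$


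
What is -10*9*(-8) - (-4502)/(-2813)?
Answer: 2020858/2813 ≈ 718.40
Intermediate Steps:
-10*9*(-8) - (-4502)/(-2813) = -90*(-8) - (-4502)*(-1)/2813 = 720 - 1*4502/2813 = 720 - 4502/2813 = 2020858/2813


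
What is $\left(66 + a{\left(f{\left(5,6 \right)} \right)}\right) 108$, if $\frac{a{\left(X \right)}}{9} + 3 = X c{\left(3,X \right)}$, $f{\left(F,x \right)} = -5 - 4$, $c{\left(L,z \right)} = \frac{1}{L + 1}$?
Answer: $2025$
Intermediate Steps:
$c{\left(L,z \right)} = \frac{1}{1 + L}$
$f{\left(F,x \right)} = -9$
$a{\left(X \right)} = -27 + \frac{9 X}{4}$ ($a{\left(X \right)} = -27 + 9 \frac{X}{1 + 3} = -27 + 9 \frac{X}{4} = -27 + \frac{9 X}{4}$)
$\left(66 + a{\left(f{\left(5,6 \right)} \right)}\right) 108 = \left(66 + \left(-27 + \frac{9}{4} \left(-9\right)\right)\right) 108 = \left(66 - \frac{189}{4}\right) 108 = \frac{75}{4} \cdot 108 = 2025$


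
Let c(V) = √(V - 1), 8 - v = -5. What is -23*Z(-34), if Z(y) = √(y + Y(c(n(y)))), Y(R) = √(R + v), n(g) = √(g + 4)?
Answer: -23*√(-34 + √(13 + √(-1 + I*√30))) ≈ -0.49691 - 126.36*I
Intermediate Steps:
v = 13 (v = 8 - 1*(-5) = 8 + 5 = 13)
n(g) = √(4 + g)
c(V) = √(-1 + V)
Y(R) = √(13 + R) (Y(R) = √(R + 13) = √(13 + R))
Z(y) = √(y + √(13 + √(-1 + √(4 + y))))
-23*Z(-34) = -23*√(-34 + √(13 + √(-1 + √(4 - 34)))) = -23*√(-34 + √(13 + √(-1 + √(-30)))) = -23*√(-34 + √(13 + √(-1 + I*√30)))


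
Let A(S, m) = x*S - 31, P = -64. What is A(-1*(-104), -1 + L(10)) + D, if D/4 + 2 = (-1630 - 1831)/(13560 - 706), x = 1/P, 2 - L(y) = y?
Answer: -2144151/51416 ≈ -41.702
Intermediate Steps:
L(y) = 2 - y
x = -1/64 (x = 1/(-64) = -1/64 ≈ -0.015625)
A(S, m) = -31 - S/64 (A(S, m) = -S/64 - 31 = -31 - S/64)
D = -58338/6427 (D = -8 + 4*((-1630 - 1831)/(13560 - 706)) = -8 + 4*(-3461/12854) = -8 - 6922/6427 = -58338/6427 ≈ -9.0770)
A(-1*(-104), -1 + L(10)) + D = (-31 - (-1)*(-104)/64) - 58338/6427 = (-31 - 1/64*104) - 58338/6427 = (-31 - 13/8) - 58338/6427 = -261/8 - 58338/6427 = -2144151/51416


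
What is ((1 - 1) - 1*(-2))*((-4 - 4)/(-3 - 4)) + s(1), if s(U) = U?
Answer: 23/7 ≈ 3.2857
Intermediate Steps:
((1 - 1) - 1*(-2))*((-4 - 4)/(-3 - 4)) + s(1) = ((1 - 1) - 1*(-2))*((-4 - 4)/(-3 - 4)) + 1 = (0 + 2)*(-8/(-7)) + 1 = 2*(-8*(-1/7)) + 1 = 2*(8/7) + 1 = 16/7 + 1 = 23/7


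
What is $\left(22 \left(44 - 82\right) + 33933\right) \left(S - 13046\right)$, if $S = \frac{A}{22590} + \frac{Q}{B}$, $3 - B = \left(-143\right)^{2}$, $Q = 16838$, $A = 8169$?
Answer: $- \frac{33239518018019357}{76979190} \approx -4.318 \cdot 10^{8}$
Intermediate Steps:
$B = -20446$ ($B = 3 - \left(-143\right)^{2} = 3 - 20449 = -20446$)
$S = - \frac{35557841}{76979190}$ ($S = \frac{8169}{22590} + \frac{16838}{-20446} = 8169 \cdot \frac{1}{22590} + 16838 \left(- \frac{1}{20446}\right) = \frac{2723}{7530} - \frac{8419}{10223} = - \frac{35557841}{76979190} \approx -0.46192$)
$\left(22 \left(44 - 82\right) + 33933\right) \left(S - 13046\right) = \left(22 \left(44 - 82\right) + 33933\right) \left(- \frac{35557841}{76979190} - 13046\right) = \left(22 \left(-38\right) + 33933\right) \left(- \frac{1004306070581}{76979190}\right) = \left(-836 + 33933\right) \left(- \frac{1004306070581}{76979190}\right) = 33097 \left(- \frac{1004306070581}{76979190}\right) = - \frac{33239518018019357}{76979190}$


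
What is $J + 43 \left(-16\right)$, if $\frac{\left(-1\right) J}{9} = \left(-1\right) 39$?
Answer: $-337$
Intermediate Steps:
$J = 351$ ($J = - 9 \left(\left(-1\right) 39\right) = \left(-9\right) \left(-39\right) = 351$)
$J + 43 \left(-16\right) = 351 + 43 \left(-16\right) = 351 - 688 = -337$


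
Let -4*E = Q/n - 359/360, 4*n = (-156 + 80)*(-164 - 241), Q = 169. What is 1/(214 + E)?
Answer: 246240/52755397 ≈ 0.0046676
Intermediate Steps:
n = 7695 (n = ((-156 + 80)*(-164 - 241))/4 = (-76*(-405))/4 = (1/4)*30780 = 7695)
E = 60037/246240 (E = -(169/7695 - 359/360)/4 = -1/4*(-60037/61560) = 60037/246240 ≈ 0.24381)
1/(214 + E) = 1/(214 + 60037/246240) = 1/(52755397/246240) = 246240/52755397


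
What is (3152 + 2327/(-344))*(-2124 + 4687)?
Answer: 2773066043/344 ≈ 8.0612e+6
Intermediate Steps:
(3152 + 2327/(-344))*(-2124 + 4687) = (3152 + 2327*(-1/344))*2563 = (3152 - 2327/344)*2563 = (1081961/344)*2563 = 2773066043/344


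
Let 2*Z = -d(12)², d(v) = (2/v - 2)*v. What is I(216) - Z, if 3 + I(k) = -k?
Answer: 23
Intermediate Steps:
d(v) = v*(-2 + 2/v) (d(v) = (-2 + 2/v)*v = v*(-2 + 2/v))
I(k) = -3 - k
Z = -242 (Z = (-(2 - 2*12)²)/2 = (-(2 - 24)²)/2 = (-1*(-22)²)/2 = (-1*484)/2 = (½)*(-484) = -242)
I(216) - Z = (-3 - 1*216) - 1*(-242) = (-3 - 216) + 242 = -219 + 242 = 23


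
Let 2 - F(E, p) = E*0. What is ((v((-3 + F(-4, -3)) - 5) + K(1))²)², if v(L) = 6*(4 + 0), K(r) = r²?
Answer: 390625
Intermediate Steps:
F(E, p) = 2 (F(E, p) = 2 - E*0 = 2 - 1*0 = 2 + 0 = 2)
v(L) = 24 (v(L) = 6*4 = 24)
((v((-3 + F(-4, -3)) - 5) + K(1))²)² = ((24 + 1²)²)² = ((24 + 1)²)² = (25²)² = 625² = 390625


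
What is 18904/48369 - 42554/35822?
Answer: -690557669/866337159 ≈ -0.79710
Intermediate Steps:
18904/48369 - 42554/35822 = 18904*(1/48369) - 42554*1/35822 = 18904/48369 - 21277/17911 = -690557669/866337159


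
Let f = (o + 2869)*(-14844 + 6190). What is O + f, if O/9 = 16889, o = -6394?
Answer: 30657351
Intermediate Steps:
O = 152001 (O = 9*16889 = 152001)
f = 30505350 (f = (-6394 + 2869)*(-14844 + 6190) = -3525*(-8654) = 30505350)
O + f = 152001 + 30505350 = 30657351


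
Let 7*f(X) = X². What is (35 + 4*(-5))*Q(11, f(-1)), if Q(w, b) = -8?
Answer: -120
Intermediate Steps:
f(X) = X²/7
(35 + 4*(-5))*Q(11, f(-1)) = (35 + 4*(-5))*(-8) = (35 - 20)*(-8) = 15*(-8) = -120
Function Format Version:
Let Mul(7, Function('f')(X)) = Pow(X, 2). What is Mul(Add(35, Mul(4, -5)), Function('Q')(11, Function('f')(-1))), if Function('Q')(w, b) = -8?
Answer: -120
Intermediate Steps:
Function('f')(X) = Mul(Rational(1, 7), Pow(X, 2))
Mul(Add(35, Mul(4, -5)), Function('Q')(11, Function('f')(-1))) = Mul(Add(35, Mul(4, -5)), -8) = Mul(Add(35, -20), -8) = Mul(15, -8) = -120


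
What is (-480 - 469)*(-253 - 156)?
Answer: 388141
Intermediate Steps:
(-480 - 469)*(-253 - 156) = -949*(-409) = 388141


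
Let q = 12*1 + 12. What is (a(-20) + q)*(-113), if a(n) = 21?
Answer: -5085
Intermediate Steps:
q = 24 (q = 12 + 12 = 24)
(a(-20) + q)*(-113) = (21 + 24)*(-113) = 45*(-113) = -5085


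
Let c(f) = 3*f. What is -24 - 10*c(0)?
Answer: -24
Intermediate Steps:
-24 - 10*c(0) = -24 - 30*0 = -24 - 10*0 = -24 + 0 = -24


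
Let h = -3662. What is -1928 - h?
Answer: 1734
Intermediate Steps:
-1928 - h = -1928 - 1*(-3662) = -1928 + 3662 = 1734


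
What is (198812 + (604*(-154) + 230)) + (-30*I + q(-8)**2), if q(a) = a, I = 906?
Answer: 78910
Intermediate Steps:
(198812 + (604*(-154) + 230)) + (-30*I + q(-8)**2) = (198812 + (604*(-154) + 230)) + (-30*906 + (-8)**2) = (198812 + (-93016 + 230)) + (-27180 + 64) = (198812 - 92786) - 27116 = 106026 - 27116 = 78910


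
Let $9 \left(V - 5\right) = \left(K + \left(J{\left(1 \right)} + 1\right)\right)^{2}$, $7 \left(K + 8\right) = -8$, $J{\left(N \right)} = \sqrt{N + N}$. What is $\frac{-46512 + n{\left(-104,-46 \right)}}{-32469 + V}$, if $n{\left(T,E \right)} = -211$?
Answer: $\frac{294922825400511}{204869897205121} - \frac{16442664714 \sqrt{2}}{204869897205121} \approx 1.4394$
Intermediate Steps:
$J{\left(N \right)} = \sqrt{2} \sqrt{N}$ ($J{\left(N \right)} = \sqrt{2 N} = \sqrt{2} \sqrt{N}$)
$K = - \frac{64}{7}$ ($K = -8 + \frac{1}{7} \left(-8\right) = -8 - \frac{8}{7} = - \frac{64}{7} \approx -9.1429$)
$V = 5 + \frac{\left(- \frac{57}{7} + \sqrt{2}\right)^{2}}{9}$ ($V = 5 + \frac{\left(- \frac{64}{7} + \left(\sqrt{2} \sqrt{1} + 1\right)\right)^{2}}{9} = 5 + \frac{\left(- \frac{64}{7} + \left(\sqrt{2} \cdot 1 + 1\right)\right)^{2}}{9} = 5 + \frac{\left(- \frac{64}{7} + \left(\sqrt{2} + 1\right)\right)^{2}}{9} = 5 + \frac{\left(- \frac{64}{7} + \left(1 + \sqrt{2}\right)\right)^{2}}{9} = 5 + \frac{\left(- \frac{57}{7} + \sqrt{2}\right)^{2}}{9} \approx 10.031$)
$\frac{-46512 + n{\left(-104,-46 \right)}}{-32469 + V} = \frac{-46512 - 211}{-32469 + \left(\frac{5552}{441} - \frac{38 \sqrt{2}}{21}\right)} = - \frac{46723}{- \frac{14313277}{441} - \frac{38 \sqrt{2}}{21}}$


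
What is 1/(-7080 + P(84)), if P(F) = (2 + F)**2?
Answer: 1/316 ≈ 0.0031646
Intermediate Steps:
1/(-7080 + P(84)) = 1/(-7080 + (2 + 84)**2) = 1/(-7080 + 86**2) = 1/(-7080 + 7396) = 1/316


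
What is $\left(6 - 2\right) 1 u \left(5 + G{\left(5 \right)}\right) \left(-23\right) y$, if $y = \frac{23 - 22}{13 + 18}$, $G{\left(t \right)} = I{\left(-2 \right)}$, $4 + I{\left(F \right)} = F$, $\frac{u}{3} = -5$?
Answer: $- \frac{1380}{31} \approx -44.516$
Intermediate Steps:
$u = -15$ ($u = 3 \left(-5\right) = -15$)
$I{\left(F \right)} = -4 + F$
$G{\left(t \right)} = -6$ ($G{\left(t \right)} = -4 - 2 = -6$)
$y = \frac{1}{31}$ ($y = 1 \cdot \frac{1}{31} = \frac{1}{31} \approx 0.032258$)
$\left(6 - 2\right) 1 u \left(5 + G{\left(5 \right)}\right) \left(-23\right) y = \left(6 - 2\right) 1 \left(-15\right) \left(5 - 6\right) \left(-23\right) \frac{1}{31} = \left(6 - 2\right) 1 \left(-15\right) \left(-1\right) \left(-23\right) \frac{1}{31} = 4 \cdot 1 \left(-15\right) \left(-1\right) \left(-23\right) \frac{1}{31} = 4 \left(-15\right) \left(-1\right) \left(-23\right) \frac{1}{31} = \left(-60\right) \left(-1\right) \left(-23\right) \frac{1}{31} = 60 \left(-23\right) \frac{1}{31} = \left(-1380\right) \frac{1}{31} = - \frac{1380}{31}$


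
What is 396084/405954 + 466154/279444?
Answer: 2777040539/1050383422 ≈ 2.6438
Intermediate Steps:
396084/405954 + 466154/279444 = 396084*(1/405954) + 466154*(1/279444) = 66014/67659 + 233077/139722 = 2777040539/1050383422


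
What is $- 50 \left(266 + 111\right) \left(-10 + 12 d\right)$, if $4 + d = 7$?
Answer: $-490100$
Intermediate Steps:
$d = 3$ ($d = -4 + 7 = 3$)
$- 50 \left(266 + 111\right) \left(-10 + 12 d\right) = - 50 \left(266 + 111\right) \left(-10 + 12 \cdot 3\right) = - 50 \cdot 377 \left(-10 + 36\right) = - 50 \cdot 377 \cdot 26 = \left(-50\right) 9802 = -490100$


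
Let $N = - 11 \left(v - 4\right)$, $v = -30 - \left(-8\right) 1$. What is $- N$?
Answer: $-286$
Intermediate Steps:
$v = -22$ ($v = -30 - -8 = -30 + 8 = -22$)
$N = 286$ ($N = - 11 \left(-22 - 4\right) = \left(-11\right) \left(-26\right) = 286$)
$- N = \left(-1\right) 286 = -286$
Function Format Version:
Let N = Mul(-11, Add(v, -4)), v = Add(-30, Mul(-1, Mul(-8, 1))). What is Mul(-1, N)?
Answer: -286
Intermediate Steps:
v = -22 (v = Add(-30, Mul(-1, -8)) = Add(-30, 8) = -22)
N = 286 (N = Mul(-11, Add(-22, -4)) = Mul(-11, -26) = 286)
Mul(-1, N) = Mul(-1, 286) = -286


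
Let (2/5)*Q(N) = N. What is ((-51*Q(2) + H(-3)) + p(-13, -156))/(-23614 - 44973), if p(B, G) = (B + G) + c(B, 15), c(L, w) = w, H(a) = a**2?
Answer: 400/68587 ≈ 0.0058320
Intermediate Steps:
p(B, G) = 15 + B + G (p(B, G) = (B + G) + 15 = 15 + B + G)
Q(N) = 5*N/2
((-51*Q(2) + H(-3)) + p(-13, -156))/(-23614 - 44973) = ((-255*2/2 + (-3)**2) + (15 - 13 - 156))/(-23614 - 44973) = ((-51*5 + 9) - 154)/(-68587) = ((-255 + 9) - 154)*(-1/68587) = (-246 - 154)*(-1/68587) = -400*(-1/68587) = 400/68587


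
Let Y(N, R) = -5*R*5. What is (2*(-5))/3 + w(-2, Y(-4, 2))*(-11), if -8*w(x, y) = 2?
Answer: -7/12 ≈ -0.58333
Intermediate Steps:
Y(N, R) = -25*R
w(x, y) = -¼ (w(x, y) = -⅛*2 = -¼)
(2*(-5))/3 + w(-2, Y(-4, 2))*(-11) = (2*(-5))/3 - ¼*(-11) = -10*⅓ + 11/4 = -10/3 + 11/4 = -7/12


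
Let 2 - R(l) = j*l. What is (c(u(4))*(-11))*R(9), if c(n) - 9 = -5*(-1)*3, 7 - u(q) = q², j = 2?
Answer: 4224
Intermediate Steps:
R(l) = 2 - 2*l
u(q) = 7 - q²
c(n) = 24 (c(n) = 9 - 5*(-1)*3 = 9 + 5*3 = 9 + 15 = 24)
(c(u(4))*(-11))*R(9) = (24*(-11))*(2 - 2*9) = -264*(2 - 18) = -264*(-16) = 4224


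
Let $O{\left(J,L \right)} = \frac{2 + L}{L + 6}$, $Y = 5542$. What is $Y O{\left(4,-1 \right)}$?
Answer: $\frac{5542}{5} \approx 1108.4$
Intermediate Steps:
$O{\left(J,L \right)} = \frac{2 + L}{6 + L}$
$Y O{\left(4,-1 \right)} = 5542 \frac{2 - 1}{6 - 1} = 5542 \cdot \frac{1}{5} \cdot 1 = 5542 \cdot \frac{1}{5} = \frac{5542}{5}$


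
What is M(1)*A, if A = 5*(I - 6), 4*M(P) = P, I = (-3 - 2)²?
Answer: 95/4 ≈ 23.750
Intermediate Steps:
I = 25 (I = (-5)² = 25)
M(P) = P/4
A = 95 (A = 5*(25 - 6) = 5*19 = 95)
M(1)*A = ((¼)*1)*95 = (¼)*95 = 95/4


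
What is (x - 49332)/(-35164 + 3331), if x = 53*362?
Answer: 30146/31833 ≈ 0.94700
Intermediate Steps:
x = 19186
(x - 49332)/(-35164 + 3331) = (19186 - 49332)/(-35164 + 3331) = -30146/(-31833) = -30146*(-1/31833) = 30146/31833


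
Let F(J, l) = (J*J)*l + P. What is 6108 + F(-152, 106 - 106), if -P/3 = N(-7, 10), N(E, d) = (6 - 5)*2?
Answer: 6102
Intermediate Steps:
N(E, d) = 2 (N(E, d) = 1*2 = 2)
P = -6 (P = -3*2 = -6)
F(J, l) = -6 + l*J² (F(J, l) = (J*J)*l - 6 = J²*l - 6 = l*J² - 6 = -6 + l*J²)
6108 + F(-152, 106 - 106) = 6108 + (-6 + (106 - 106)*(-152)²) = 6108 + (-6 + 0*23104) = 6108 + (-6 + 0) = 6108 - 6 = 6102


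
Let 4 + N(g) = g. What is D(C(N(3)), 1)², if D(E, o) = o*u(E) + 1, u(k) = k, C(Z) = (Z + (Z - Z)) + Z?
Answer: 1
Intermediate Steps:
N(g) = -4 + g
C(Z) = 2*Z (C(Z) = (Z + 0) + Z = Z + Z = 2*Z)
D(E, o) = 1 + E*o (D(E, o) = o*E + 1 = E*o + 1 = 1 + E*o)
D(C(N(3)), 1)² = (1 + (2*(-4 + 3))*1)² = (1 + (2*(-1))*1)² = (1 - 2*1)² = (1 - 2)² = (-1)² = 1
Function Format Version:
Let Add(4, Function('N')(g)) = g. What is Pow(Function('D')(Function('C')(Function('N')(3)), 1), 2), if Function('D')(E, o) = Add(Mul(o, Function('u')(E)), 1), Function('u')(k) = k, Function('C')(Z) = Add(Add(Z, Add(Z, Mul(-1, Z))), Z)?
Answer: 1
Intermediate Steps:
Function('N')(g) = Add(-4, g)
Function('C')(Z) = Mul(2, Z) (Function('C')(Z) = Add(Add(Z, 0), Z) = Add(Z, Z) = Mul(2, Z))
Function('D')(E, o) = Add(1, Mul(E, o)) (Function('D')(E, o) = Add(Mul(o, E), 1) = Add(Mul(E, o), 1) = Add(1, Mul(E, o)))
Pow(Function('D')(Function('C')(Function('N')(3)), 1), 2) = Pow(Add(1, Mul(Mul(2, Add(-4, 3)), 1)), 2) = Pow(Add(1, Mul(Mul(2, -1), 1)), 2) = Pow(Add(1, Mul(-2, 1)), 2) = Pow(Add(1, -2), 2) = Pow(-1, 2) = 1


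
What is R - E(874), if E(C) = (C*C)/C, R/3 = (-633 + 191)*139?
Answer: -185188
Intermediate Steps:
R = -184314 (R = 3*((-633 + 191)*139) = 3*(-442*139) = 3*(-61438) = -184314)
E(C) = C (E(C) = C**2/C = C)
R - E(874) = -184314 - 1*874 = -184314 - 874 = -185188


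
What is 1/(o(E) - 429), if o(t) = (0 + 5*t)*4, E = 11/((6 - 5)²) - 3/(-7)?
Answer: -7/1403 ≈ -0.0049893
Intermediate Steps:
E = 80/7 (E = 11/(1²) - 3*(-⅐) = 11/1 + 3/7 = 11*1 + 3/7 = 11 + 3/7 = 80/7 ≈ 11.429)
o(t) = 20*t (o(t) = (5*t)*4 = 20*t)
1/(o(E) - 429) = 1/(20*(80/7) - 429) = 1/(1600/7 - 429) = 1/(-1403/7) = -7/1403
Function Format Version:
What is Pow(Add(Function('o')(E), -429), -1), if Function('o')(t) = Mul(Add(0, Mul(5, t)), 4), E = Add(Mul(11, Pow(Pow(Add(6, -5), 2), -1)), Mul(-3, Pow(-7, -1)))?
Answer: Rational(-7, 1403) ≈ -0.0049893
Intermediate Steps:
E = Rational(80, 7) (E = Add(Mul(11, Pow(Pow(1, 2), -1)), Mul(-3, Rational(-1, 7))) = Add(Mul(11, Pow(1, -1)), Rational(3, 7)) = Add(Mul(11, 1), Rational(3, 7)) = Add(11, Rational(3, 7)) = Rational(80, 7) ≈ 11.429)
Function('o')(t) = Mul(20, t) (Function('o')(t) = Mul(Mul(5, t), 4) = Mul(20, t))
Pow(Add(Function('o')(E), -429), -1) = Pow(Add(Mul(20, Rational(80, 7)), -429), -1) = Pow(Add(Rational(1600, 7), -429), -1) = Pow(Rational(-1403, 7), -1) = Rational(-7, 1403)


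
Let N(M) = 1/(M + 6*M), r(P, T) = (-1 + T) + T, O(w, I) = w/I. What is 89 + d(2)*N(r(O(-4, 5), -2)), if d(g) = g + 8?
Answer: 621/7 ≈ 88.714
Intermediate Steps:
d(g) = 8 + g
r(P, T) = -1 + 2*T
N(M) = 1/(7*M)
89 + d(2)*N(r(O(-4, 5), -2)) = 89 + (8 + 2)*(1/(7*(-1 + 2*(-2)))) = 89 + 10*(1/(7*(-1 - 4))) = 89 + 10*((1/7)/(-5)) = 89 + 10*((1/7)*(-1/5)) = 89 + 10*(-1/35) = 89 - 2/7 = 621/7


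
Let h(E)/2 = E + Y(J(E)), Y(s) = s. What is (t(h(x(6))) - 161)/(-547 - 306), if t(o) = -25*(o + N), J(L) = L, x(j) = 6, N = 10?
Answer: 1011/853 ≈ 1.1852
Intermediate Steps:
h(E) = 4*E (h(E) = 2*(E + E) = 2*(2*E) = 4*E)
t(o) = -250 - 25*o (t(o) = -25*(o + 10) = -25*(10 + o) = -250 - 25*o)
(t(h(x(6))) - 161)/(-547 - 306) = ((-250 - 100*6) - 161)/(-547 - 306) = ((-250 - 25*24) - 161)/(-853) = ((-250 - 600) - 161)*(-1/853) = (-850 - 161)*(-1/853) = -1011*(-1/853) = 1011/853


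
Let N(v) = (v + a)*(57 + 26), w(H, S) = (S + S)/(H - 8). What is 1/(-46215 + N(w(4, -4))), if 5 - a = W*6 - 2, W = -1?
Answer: -1/44970 ≈ -2.2237e-5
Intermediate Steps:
w(H, S) = 2*S/(-8 + H) (w(H, S) = (2*S)/(-8 + H) = 2*S/(-8 + H))
a = 13 (a = 5 - (-1*6 - 2) = 5 - (-6 - 2) = 5 - 1*(-8) = 5 + 8 = 13)
N(v) = 1079 + 83*v (N(v) = (v + 13)*(57 + 26) = (13 + v)*83 = 1079 + 83*v)
1/(-46215 + N(w(4, -4))) = 1/(-46215 + (1079 + 83*(2*(-4)/(-8 + 4)))) = 1/(-46215 + (1079 + 83*(2*(-4)/(-4)))) = 1/(-46215 + (1079 + 83*(2*(-4)*(-¼)))) = 1/(-46215 + (1079 + 83*2)) = 1/(-46215 + (1079 + 166)) = 1/(-46215 + 1245) = 1/(-44970) = -1/44970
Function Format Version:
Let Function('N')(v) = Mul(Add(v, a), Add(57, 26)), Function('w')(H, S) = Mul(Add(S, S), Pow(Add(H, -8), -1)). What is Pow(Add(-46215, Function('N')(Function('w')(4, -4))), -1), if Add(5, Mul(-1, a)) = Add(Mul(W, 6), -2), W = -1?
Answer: Rational(-1, 44970) ≈ -2.2237e-5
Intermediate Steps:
Function('w')(H, S) = Mul(2, S, Pow(Add(-8, H), -1)) (Function('w')(H, S) = Mul(Mul(2, S), Pow(Add(-8, H), -1)) = Mul(2, S, Pow(Add(-8, H), -1)))
a = 13 (a = Add(5, Mul(-1, Add(Mul(-1, 6), -2))) = Add(5, Mul(-1, Add(-6, -2))) = Add(5, Mul(-1, -8)) = Add(5, 8) = 13)
Function('N')(v) = Add(1079, Mul(83, v)) (Function('N')(v) = Mul(Add(v, 13), Add(57, 26)) = Mul(Add(13, v), 83) = Add(1079, Mul(83, v)))
Pow(Add(-46215, Function('N')(Function('w')(4, -4))), -1) = Pow(Add(-46215, Add(1079, Mul(83, Mul(2, -4, Pow(Add(-8, 4), -1))))), -1) = Pow(Add(-46215, Add(1079, Mul(83, Mul(2, -4, Pow(-4, -1))))), -1) = Pow(Add(-46215, Add(1079, Mul(83, Mul(2, -4, Rational(-1, 4))))), -1) = Pow(Add(-46215, Add(1079, Mul(83, 2))), -1) = Pow(Add(-46215, Add(1079, 166)), -1) = Pow(Add(-46215, 1245), -1) = Pow(-44970, -1) = Rational(-1, 44970)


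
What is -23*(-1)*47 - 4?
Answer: 1077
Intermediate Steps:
-23*(-1)*47 - 4 = 23*47 - 4 = 1081 - 4 = 1077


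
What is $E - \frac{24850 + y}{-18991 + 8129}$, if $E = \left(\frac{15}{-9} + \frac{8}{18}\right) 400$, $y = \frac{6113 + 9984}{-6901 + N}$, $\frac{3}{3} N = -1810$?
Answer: $- \frac{414375010523}{851569938} \approx -486.6$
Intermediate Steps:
$N = -1810$
$y = - \frac{16097}{8711}$ ($y = \frac{6113 + 9984}{-6901 - 1810} = \frac{16097}{-8711} = 16097 \left(- \frac{1}{8711}\right) = - \frac{16097}{8711} \approx -1.8479$)
$E = - \frac{4400}{9}$ ($E = \left(15 \left(- \frac{1}{9}\right) + 8 \cdot \frac{1}{18}\right) 400 = \left(- \frac{5}{3} + \frac{4}{9}\right) 400 = \left(- \frac{11}{9}\right) 400 = - \frac{4400}{9} \approx -488.89$)
$E - \frac{24850 + y}{-18991 + 8129} = - \frac{4400}{9} - \frac{24850 - \frac{16097}{8711}}{-18991 + 8129} = - \frac{4400}{9} - \frac{216452253}{8711 \left(-10862\right)} = - \frac{4400}{9} - \frac{216452253}{8711} \left(- \frac{1}{10862}\right) = - \frac{4400}{9} - - \frac{216452253}{94618882} = - \frac{4400}{9} + \frac{216452253}{94618882} = - \frac{414375010523}{851569938}$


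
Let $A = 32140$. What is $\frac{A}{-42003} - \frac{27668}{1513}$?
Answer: $- \frac{1210766824}{63550539} \approx -19.052$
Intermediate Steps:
$\frac{A}{-42003} - \frac{27668}{1513} = \frac{32140}{-42003} - \frac{27668}{1513} = 32140 \left(- \frac{1}{42003}\right) - \frac{27668}{1513} = - \frac{32140}{42003} - \frac{27668}{1513} = - \frac{1210766824}{63550539}$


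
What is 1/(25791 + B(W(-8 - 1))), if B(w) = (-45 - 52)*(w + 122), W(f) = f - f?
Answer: 1/13957 ≈ 7.1649e-5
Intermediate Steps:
W(f) = 0
B(w) = -11834 - 97*w (B(w) = -97*(122 + w) = -11834 - 97*w)
1/(25791 + B(W(-8 - 1))) = 1/(25791 + (-11834 - 97*0)) = 1/(25791 + (-11834 + 0)) = 1/(25791 - 11834) = 1/13957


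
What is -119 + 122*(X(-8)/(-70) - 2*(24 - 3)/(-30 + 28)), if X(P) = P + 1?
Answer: 12276/5 ≈ 2455.2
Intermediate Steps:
X(P) = 1 + P
-119 + 122*(X(-8)/(-70) - 2*(24 - 3)/(-30 + 28)) = -119 + 122*((1 - 8)/(-70) - 2*(24 - 3)/(-30 + 28)) = -119 + 122*(-7*(-1/70) - 2/((-2/21))) = -119 + 122*(⅒ - 2/((-2*1/21))) = -119 + 122*(⅒ - 2/(-2/21)) = -119 + 122*(⅒ - 2*(-21/2)) = -119 + 122*(⅒ + 21) = -119 + 122*(211/10) = -119 + 12871/5 = 12276/5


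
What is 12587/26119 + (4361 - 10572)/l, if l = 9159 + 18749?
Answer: 189052887/728929052 ≈ 0.25936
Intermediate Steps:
l = 27908
12587/26119 + (4361 - 10572)/l = 12587/26119 + (4361 - 10572)/27908 = 12587*(1/26119) - 6211*1/27908 = 12587/26119 - 6211/27908 = 189052887/728929052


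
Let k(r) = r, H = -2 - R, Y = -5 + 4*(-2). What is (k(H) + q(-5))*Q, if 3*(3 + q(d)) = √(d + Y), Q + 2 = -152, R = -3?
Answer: 308 - 154*I*√2 ≈ 308.0 - 217.79*I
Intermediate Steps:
Q = -154 (Q = -2 - 152 = -154)
Y = -13 (Y = -5 - 8 = -13)
q(d) = -3 + √(-13 + d)/3 (q(d) = -3 + √(d - 13)/3 = -3 + √(-13 + d)/3)
H = 1 (H = -2 - 1*(-3) = -2 + 3 = 1)
(k(H) + q(-5))*Q = (1 + (-3 + √(-13 - 5)/3))*(-154) = (1 + (-3 + √(-18)/3))*(-154) = (1 + (-3 + (3*I*√2)/3))*(-154) = (1 + (-3 + I*√2))*(-154) = (-2 + I*√2)*(-154) = 308 - 154*I*√2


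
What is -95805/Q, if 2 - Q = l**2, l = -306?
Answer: 95805/93634 ≈ 1.0232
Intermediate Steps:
Q = -93634 (Q = 2 - 1*(-306)**2 = 2 - 1*93636 = 2 - 93636 = -93634)
-95805/Q = -95805/(-93634) = -95805*(-1/93634) = 95805/93634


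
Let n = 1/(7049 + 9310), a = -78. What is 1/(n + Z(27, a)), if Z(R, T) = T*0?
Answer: 16359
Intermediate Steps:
Z(R, T) = 0
n = 1/16359 ≈ 6.1128e-5
1/(n + Z(27, a)) = 1/(1/16359 + 0) = 1/(1/16359) = 16359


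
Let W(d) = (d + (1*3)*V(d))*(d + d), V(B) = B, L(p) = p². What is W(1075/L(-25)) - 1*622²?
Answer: -241787708/625 ≈ -3.8686e+5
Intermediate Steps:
W(d) = 8*d² (W(d) = (d + (1*3)*d)*(d + d) = (d + 3*d)*(2*d) = (4*d)*(2*d) = 8*d²)
W(1075/L(-25)) - 1*622² = 8*(1075/((-25)²))² - 1*622² = 8*(1075/625)² - 1*386884 = 8*(1075*(1/625))² - 386884 = 8*(43/25)² - 386884 = 8*(1849/625) - 386884 = 14792/625 - 386884 = -241787708/625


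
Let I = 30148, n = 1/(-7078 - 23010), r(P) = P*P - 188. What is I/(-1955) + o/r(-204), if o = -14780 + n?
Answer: -38448439551427/2436879473120 ≈ -15.778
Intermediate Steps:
r(P) = -188 + P**2 (r(P) = P**2 - 188 = -188 + P**2)
n = -1/30088 (n = 1/(-30088) = -1/30088 ≈ -3.3236e-5)
o = -444700641/30088 (o = -14780 - 1/30088 = -444700641/30088 ≈ -14780.)
I/(-1955) + o/r(-204) = 30148/(-1955) - 444700641/(30088*(-188 + (-204)**2)) = 30148*(-1/1955) - 444700641/(30088*(-188 + 41616)) = -30148/1955 - 444700641/30088/41428 = -30148/1955 - 444700641/30088*1/41428 = -30148/1955 - 444700641/1246485664 = -38448439551427/2436879473120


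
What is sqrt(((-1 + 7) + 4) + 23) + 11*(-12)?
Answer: -132 + sqrt(33) ≈ -126.26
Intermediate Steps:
sqrt(((-1 + 7) + 4) + 23) + 11*(-12) = sqrt((6 + 4) + 23) - 132 = sqrt(10 + 23) - 132 = sqrt(33) - 132 = -132 + sqrt(33)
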